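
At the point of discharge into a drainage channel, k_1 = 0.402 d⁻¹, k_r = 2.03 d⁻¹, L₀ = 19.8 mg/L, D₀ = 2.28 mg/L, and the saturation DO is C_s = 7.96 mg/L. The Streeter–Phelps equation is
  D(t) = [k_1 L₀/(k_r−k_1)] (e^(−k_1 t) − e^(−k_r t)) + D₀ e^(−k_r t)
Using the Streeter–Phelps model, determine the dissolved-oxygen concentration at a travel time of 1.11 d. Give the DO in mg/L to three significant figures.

DO ≈ 5.10 mg/L

k_1 L₀/(k_r−k_1) = 0.402×19.8/(2.03−0.402) = 7.960/1.628 = 4.889 mg/L.
e^(−k_1 t) = e^(−0.402×1.110) = 0.6400; e^(−k_r t) = e^(−2.03×1.110) = 0.1051.
D = 4.889 × (0.6400 − 0.1051) + 2.28 × 0.1051 = 2.616 + 0.2395 = 2.855 mg/L.
DO = C_s − D = 7.96 − 2.855 = 5.105 mg/L.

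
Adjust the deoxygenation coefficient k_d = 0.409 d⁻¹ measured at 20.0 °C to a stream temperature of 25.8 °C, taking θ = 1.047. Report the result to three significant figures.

k_d ≈ 0.534 d⁻¹

k_d(T₂) = k_d(T₁) · θ^(T₂−T₁) = 0.409 × 1.047^(25.8−20.0)
= 0.409 × 1.047^5.80 = 0.409 × 1.305 = 0.5338 d⁻¹.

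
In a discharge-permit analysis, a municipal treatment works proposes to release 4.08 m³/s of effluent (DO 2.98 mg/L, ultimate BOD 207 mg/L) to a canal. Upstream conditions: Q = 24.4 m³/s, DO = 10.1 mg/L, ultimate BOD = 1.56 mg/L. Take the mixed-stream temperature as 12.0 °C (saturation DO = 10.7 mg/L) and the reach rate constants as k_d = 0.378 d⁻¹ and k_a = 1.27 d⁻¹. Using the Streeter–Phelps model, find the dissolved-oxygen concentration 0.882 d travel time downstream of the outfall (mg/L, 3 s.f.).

DO ≈ 5.05 mg/L

Mixed DO = (24.4×10.1 + 4.08×2.98)/(24.4+4.08) = 258.6/28.48 = 9.080 mg/L.
Mixed L₀ = (24.4×1.56 + 4.08×207)/(28.48) = 882.6/28.48 = 30.99 mg/L.
Initial deficit D₀ = C_s − DO₀ = 10.7 − 9.080 = 1.620 mg/L.
D(0.882) = [0.378×30.99/(1.27−0.378)](e^(−0.378×0.882) − e^(−1.27×0.882)) + 1.620 e^(−1.27×0.882)
= 13.13 × (0.7165 − 0.3262) + 1.620 × 0.3262 = 5.654 mg/L.
DO = 10.7 − 5.654 = 5.046 mg/L.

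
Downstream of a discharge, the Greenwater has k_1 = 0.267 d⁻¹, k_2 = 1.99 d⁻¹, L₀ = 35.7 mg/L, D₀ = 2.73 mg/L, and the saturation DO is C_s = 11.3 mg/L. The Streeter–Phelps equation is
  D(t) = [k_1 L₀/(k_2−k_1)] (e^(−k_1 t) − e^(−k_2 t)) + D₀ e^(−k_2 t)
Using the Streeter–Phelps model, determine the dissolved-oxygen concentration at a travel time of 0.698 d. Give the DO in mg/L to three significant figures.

DO ≈ 7.41 mg/L

k_1 L₀/(k_2−k_1) = 0.267×35.7/(1.99−0.267) = 9.532/1.723 = 5.532 mg/L.
e^(−k_1 t) = e^(−0.267×0.6980) = 0.8300; e^(−k_2 t) = e^(−1.99×0.6980) = 0.2493.
D = 5.532 × (0.8300 − 0.2493) + 2.73 × 0.2493 = 3.212 + 0.6806 = 3.893 mg/L.
DO = C_s − D = 11.3 − 3.893 = 7.407 mg/L.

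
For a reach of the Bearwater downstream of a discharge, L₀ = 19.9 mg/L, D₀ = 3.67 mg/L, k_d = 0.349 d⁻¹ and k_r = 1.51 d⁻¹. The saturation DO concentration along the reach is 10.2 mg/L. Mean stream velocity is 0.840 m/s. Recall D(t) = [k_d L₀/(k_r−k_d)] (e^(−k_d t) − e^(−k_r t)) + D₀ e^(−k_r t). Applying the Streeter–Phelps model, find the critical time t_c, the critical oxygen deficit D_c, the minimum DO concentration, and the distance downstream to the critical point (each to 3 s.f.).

t_c ≈ 0.443 d; D_c ≈ 3.94 mg/L; min DO ≈ 6.26 mg/L; x_c ≈ 32.1 km

t_c = [1/(k_r−k_d)] ln[(k_r/k_d)(1 − D₀(k_r−k_d)/(k_d L₀))]
= [1/(1.51−0.349)] ln[(1.51/0.349)(1 − 3.67×1.161/(0.349×19.9))]
= (1/1.161) ln[4.327 × 0.3865] = 0.8613 × ln(1.672) = 0.8613 × 0.5142 = 0.4429 d.
D_c = (k_d/k_r) L₀ e^(−k_d t_c) = (0.349/1.51) × 19.9 × e^(−0.349×0.4429) = 0.2311 × 19.9 × 0.8568 = 3.941 mg/L.
Minimum DO = C_s − D_c = 10.2 − 3.941 = 6.259 mg/L.
x_c = v t_c = 0.840 m/s × 0.4429 d × 86400 s/d = 32140 m ≈ 32.1 km.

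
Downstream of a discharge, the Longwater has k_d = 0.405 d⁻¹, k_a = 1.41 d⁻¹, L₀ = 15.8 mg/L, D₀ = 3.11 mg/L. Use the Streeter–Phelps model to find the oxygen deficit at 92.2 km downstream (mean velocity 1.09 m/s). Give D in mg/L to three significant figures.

D ≈ 3.46 mg/L

Travel time t = x/v = 92.2 km / (1.09 m/s) = 92200 m / 1.09 m/s = 84590 s = 0.9790 d.
k_d L₀/(k_a−k_d) = 0.405×15.8/(1.41−0.405) = 6.399/1.005 = 6.367 mg/L.
e^(−k_d t) = e^(−0.405×0.9790) = 0.6727; e^(−k_a t) = e^(−1.41×0.9790) = 0.2515.
D = 6.367 × (0.6727 − 0.2515) + 3.11 × 0.2515 = 2.682 + 0.7821 = 3.464 mg/L.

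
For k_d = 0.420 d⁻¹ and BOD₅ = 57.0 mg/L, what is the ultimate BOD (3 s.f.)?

BOD₅ = L₀(1 − e^(−5k_d)) ⇒ L₀ = BOD₅ / (1 − e^(−5×0.420))
= 57.0 / (1 − 0.1225) = 57.0 / 0.8775 = 64.95 mg/L.

L₀ ≈ 65.0 mg/L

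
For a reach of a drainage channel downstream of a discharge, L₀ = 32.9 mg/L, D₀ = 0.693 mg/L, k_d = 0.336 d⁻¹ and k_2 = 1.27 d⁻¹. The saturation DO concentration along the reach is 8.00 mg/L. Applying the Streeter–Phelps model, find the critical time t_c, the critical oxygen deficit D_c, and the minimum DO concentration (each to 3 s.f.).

t_c ≈ 1.36 d; D_c ≈ 5.51 mg/L; min DO ≈ 2.49 mg/L

t_c = [1/(k_2−k_d)] ln[(k_2/k_d)(1 − D₀(k_2−k_d)/(k_d L₀))]
= [1/(1.27−0.336)] ln[(1.27/0.336)(1 − 0.693×0.9340/(0.336×32.9))]
= (1/0.9340) ln[3.780 × 0.9414] = 1.071 × ln(3.558) = 1.071 × 1.269 = 1.359 d.
D_c = (k_d/k_2) L₀ e^(−k_d t_c) = (0.336/1.27) × 32.9 × e^(−0.336×1.359) = 0.2646 × 32.9 × 0.6334 = 5.513 mg/L.
Minimum DO = C_s − D_c = 8.00 − 5.513 = 2.487 mg/L.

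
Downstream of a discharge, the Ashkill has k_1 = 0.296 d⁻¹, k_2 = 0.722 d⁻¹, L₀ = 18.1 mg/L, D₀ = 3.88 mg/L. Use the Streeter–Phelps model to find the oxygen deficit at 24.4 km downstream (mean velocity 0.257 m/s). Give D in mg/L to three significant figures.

D ≈ 5.15 mg/L

Travel time t = x/v = 24.4 km / (0.257 m/s) = 24400 m / 0.257 m/s = 94940 s = 1.099 d.
k_1 L₀/(k_2−k_1) = 0.296×18.1/(0.722−0.296) = 5.358/0.4260 = 12.58 mg/L.
e^(−k_1 t) = e^(−0.296×1.099) = 0.7223; e^(−k_2 t) = e^(−0.722×1.099) = 0.4523.
D = 12.58 × (0.7223 − 0.4523) + 3.88 × 0.4523 = 3.396 + 1.755 = 5.151 mg/L.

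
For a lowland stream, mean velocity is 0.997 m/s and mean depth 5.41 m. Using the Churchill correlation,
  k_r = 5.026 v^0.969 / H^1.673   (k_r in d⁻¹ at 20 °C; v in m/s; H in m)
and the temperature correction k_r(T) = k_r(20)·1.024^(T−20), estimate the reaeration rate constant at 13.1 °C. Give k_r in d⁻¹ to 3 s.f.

k_r ≈ 0.252 d⁻¹

k_r(20) = 5.026 × 0.997^0.969 / 5.41^1.673 = 5.026 × 0.9971 / 16.85 = 0.2974 d⁻¹.
k_r(13.1) = 0.2974 × 1.024^(13.1−20) = 0.2974 × 0.8490 = 0.2525 d⁻¹.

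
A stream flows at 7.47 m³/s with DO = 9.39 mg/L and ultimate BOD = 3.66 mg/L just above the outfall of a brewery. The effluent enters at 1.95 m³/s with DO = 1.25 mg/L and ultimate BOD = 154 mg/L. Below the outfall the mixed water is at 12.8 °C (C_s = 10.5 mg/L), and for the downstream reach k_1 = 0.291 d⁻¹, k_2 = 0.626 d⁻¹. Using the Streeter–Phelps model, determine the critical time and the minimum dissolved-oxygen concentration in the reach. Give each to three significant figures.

Mixed DO = (7.47×9.39 + 1.95×1.25)/(7.47+1.95) = 72.58/9.420 = 7.705 mg/L.
Mixed L₀ = (7.47×3.66 + 1.95×154)/(9.420) = 327.6/9.420 = 34.78 mg/L.
Initial deficit D₀ = C_s − DO₀ = 10.5 − 7.705 = 2.795 mg/L.
t_c = (1/0.3350) ln[(0.626/0.291)(1 − 2.795×0.3350/(0.291×34.78))] = 2.985 × ln(1.952) = 1.997 d.
D_c = (0.291/0.626) × 34.78 × e^(−0.291×1.997) = 0.4649 × 34.78 × 0.5593 = 9.043 mg/L.
Minimum DO = 10.5 − 9.043 = 1.457 mg/L.

t_c ≈ 2.00 d; minimum DO ≈ 1.46 mg/L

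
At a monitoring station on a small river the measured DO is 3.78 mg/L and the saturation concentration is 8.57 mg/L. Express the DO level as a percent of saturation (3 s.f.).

44.1 % saturation

% saturation = C/C_s × 100 = 3.78/8.57 × 100 = 44.1 %.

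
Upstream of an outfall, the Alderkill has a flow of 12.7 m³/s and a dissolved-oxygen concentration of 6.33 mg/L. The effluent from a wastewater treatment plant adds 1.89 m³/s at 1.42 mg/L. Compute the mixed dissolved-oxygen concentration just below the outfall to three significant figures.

Flow-weighted mixing: C = (Q_r C_r + Q_w C_w)/(Q_r + Q_w)
= (12.7×6.33 + 1.89×1.42)/(12.7 + 1.89) = 83.07/14.59 = 5.694 mg/L.

5.69 mg/L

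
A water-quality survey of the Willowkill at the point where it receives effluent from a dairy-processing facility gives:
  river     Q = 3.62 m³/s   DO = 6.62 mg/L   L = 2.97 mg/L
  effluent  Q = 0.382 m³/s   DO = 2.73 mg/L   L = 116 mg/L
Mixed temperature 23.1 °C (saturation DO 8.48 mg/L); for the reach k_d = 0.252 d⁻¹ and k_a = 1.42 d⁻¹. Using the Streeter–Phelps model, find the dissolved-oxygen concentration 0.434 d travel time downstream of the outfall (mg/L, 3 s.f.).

DO ≈ 6.22 mg/L

Mixed DO = (3.62×6.62 + 0.382×2.73)/(3.62+0.382) = 25.01/4.002 = 6.249 mg/L.
Mixed L₀ = (3.62×2.97 + 0.382×116)/(4.002) = 55.06/4.002 = 13.76 mg/L.
Initial deficit D₀ = C_s − DO₀ = 8.48 − 6.249 = 2.231 mg/L.
D(0.434) = [0.252×13.76/(1.42−0.252)](e^(−0.252×0.434) − e^(−1.42×0.434)) + 2.231 e^(−1.42×0.434)
= 2.969 × (0.8964 − 0.5399) + 2.231 × 0.5399 = 2.263 mg/L.
DO = 8.48 − 2.263 = 6.217 mg/L.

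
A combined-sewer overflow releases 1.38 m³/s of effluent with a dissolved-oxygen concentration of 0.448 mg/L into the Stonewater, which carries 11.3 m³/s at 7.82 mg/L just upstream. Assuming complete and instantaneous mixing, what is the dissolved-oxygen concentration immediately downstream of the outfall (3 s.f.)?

Flow-weighted mixing: C = (Q_r C_r + Q_w C_w)/(Q_r + Q_w)
= (11.3×7.82 + 1.38×0.448)/(11.3 + 1.38) = 88.98/12.68 = 7.018 mg/L.

7.02 mg/L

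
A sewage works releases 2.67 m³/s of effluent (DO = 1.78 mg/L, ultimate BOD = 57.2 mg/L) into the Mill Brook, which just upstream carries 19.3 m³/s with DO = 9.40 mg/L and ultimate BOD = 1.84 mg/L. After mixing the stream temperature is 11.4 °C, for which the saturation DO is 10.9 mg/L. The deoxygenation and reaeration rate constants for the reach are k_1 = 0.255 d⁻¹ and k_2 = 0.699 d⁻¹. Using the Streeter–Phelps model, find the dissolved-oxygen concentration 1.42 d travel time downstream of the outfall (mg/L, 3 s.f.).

Mixed DO = (19.3×9.40 + 2.67×1.78)/(19.3+2.67) = 186.2/21.97 = 8.474 mg/L.
Mixed L₀ = (19.3×1.84 + 2.67×57.2)/(21.97) = 188.2/21.97 = 8.568 mg/L.
Initial deficit D₀ = C_s − DO₀ = 10.9 − 8.474 = 2.426 mg/L.
D(1.42) = [0.255×8.568/(0.699−0.255)](e^(−0.255×1.42) − e^(−0.699×1.42)) + 2.426 e^(−0.699×1.42)
= 4.921 × (0.6962 − 0.3706) + 2.426 × 0.3706 = 2.501 mg/L.
DO = 10.9 − 2.501 = 8.399 mg/L.

DO ≈ 8.40 mg/L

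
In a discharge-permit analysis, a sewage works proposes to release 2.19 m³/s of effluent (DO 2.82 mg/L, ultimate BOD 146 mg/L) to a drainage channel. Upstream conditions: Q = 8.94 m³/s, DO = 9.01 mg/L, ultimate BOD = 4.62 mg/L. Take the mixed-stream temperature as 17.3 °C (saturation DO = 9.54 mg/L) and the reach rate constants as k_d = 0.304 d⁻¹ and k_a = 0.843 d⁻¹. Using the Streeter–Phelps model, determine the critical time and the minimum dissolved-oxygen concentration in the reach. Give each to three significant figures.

t_c ≈ 1.71 d; minimum DO ≈ 2.58 mg/L

Mixed DO = (8.94×9.01 + 2.19×2.82)/(8.94+2.19) = 86.73/11.13 = 7.792 mg/L.
Mixed L₀ = (8.94×4.62 + 2.19×146)/(11.13) = 361.0/11.13 = 32.44 mg/L.
Initial deficit D₀ = C_s − DO₀ = 9.54 − 7.792 = 1.748 mg/L.
t_c = (1/0.5390) ln[(0.843/0.304)(1 − 1.748×0.5390/(0.304×32.44))] = 1.855 × ln(2.508) = 1.706 d.
D_c = (0.304/0.843) × 32.44 × e^(−0.304×1.706) = 0.3606 × 32.44 × 0.5953 = 6.964 mg/L.
Minimum DO = 9.54 − 6.964 = 2.576 mg/L.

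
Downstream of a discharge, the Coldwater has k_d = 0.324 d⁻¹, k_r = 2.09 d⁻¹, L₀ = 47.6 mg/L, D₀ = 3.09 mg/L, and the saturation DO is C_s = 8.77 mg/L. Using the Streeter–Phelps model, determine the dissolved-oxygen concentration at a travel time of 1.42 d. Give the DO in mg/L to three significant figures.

DO ≈ 3.55 mg/L

k_d L₀/(k_r−k_d) = 0.324×47.6/(2.09−0.324) = 15.42/1.766 = 8.733 mg/L.
e^(−k_d t) = e^(−0.324×1.420) = 0.6312; e^(−k_r t) = e^(−2.09×1.420) = 0.05142.
D = 8.733 × (0.6312 − 0.05142) + 3.09 × 0.05142 = 5.064 + 0.1589 = 5.222 mg/L.
DO = C_s − D = 8.77 − 5.222 = 3.548 mg/L.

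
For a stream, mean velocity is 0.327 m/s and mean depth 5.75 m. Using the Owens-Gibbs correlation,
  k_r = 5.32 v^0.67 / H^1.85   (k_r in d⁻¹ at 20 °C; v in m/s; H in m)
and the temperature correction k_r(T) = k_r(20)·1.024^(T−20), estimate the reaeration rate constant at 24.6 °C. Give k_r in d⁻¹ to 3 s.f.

k_r ≈ 0.110 d⁻¹

k_r(20) = 5.32 × 0.327^0.67 / 5.75^1.85 = 5.32 × 0.4729 / 25.43 = 0.09892 d⁻¹.
k_r(24.6) = 0.09892 × 1.024^(24.6−20) = 0.09892 × 1.115 = 0.1103 d⁻¹.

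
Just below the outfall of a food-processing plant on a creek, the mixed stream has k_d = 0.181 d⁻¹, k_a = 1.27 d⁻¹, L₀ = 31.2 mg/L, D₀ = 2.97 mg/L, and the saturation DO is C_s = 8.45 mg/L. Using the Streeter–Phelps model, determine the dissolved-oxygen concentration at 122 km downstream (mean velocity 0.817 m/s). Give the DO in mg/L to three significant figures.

Travel time t = x/v = 122 km / (0.817 m/s) = 122000 m / 0.817 m/s = 149300 s = 1.728 d.
k_d L₀/(k_a−k_d) = 0.181×31.2/(1.27−0.181) = 5.647/1.089 = 5.186 mg/L.
e^(−k_d t) = e^(−0.181×1.728) = 0.7314; e^(−k_a t) = e^(−1.27×1.728) = 0.1114.
D = 5.186 × (0.7314 − 0.1114) + 2.97 × 0.1114 = 3.215 + 0.3307 = 3.546 mg/L.
DO = C_s − D = 8.45 − 3.546 = 4.904 mg/L.

DO ≈ 4.90 mg/L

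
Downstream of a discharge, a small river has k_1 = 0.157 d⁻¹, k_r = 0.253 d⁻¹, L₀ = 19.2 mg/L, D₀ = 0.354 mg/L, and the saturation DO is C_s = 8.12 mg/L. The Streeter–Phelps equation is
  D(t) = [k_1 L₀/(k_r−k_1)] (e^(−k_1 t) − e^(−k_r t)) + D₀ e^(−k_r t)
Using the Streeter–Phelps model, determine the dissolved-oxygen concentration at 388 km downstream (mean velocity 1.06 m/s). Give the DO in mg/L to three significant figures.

DO ≈ 2.60 mg/L

Travel time t = x/v = 388 km / (1.06 m/s) = 388000 m / 1.06 m/s = 366000 s = 4.237 d.
k_1 L₀/(k_r−k_1) = 0.157×19.2/(0.253−0.157) = 3.014/0.09600 = 31.40 mg/L.
e^(−k_1 t) = e^(−0.157×4.237) = 0.5142; e^(−k_r t) = e^(−0.253×4.237) = 0.3424.
D = 31.40 × (0.5142 − 0.3424) + 0.354 × 0.3424 = 5.395 + 0.1212 = 5.517 mg/L.
DO = C_s − D = 8.12 − 5.517 = 2.603 mg/L.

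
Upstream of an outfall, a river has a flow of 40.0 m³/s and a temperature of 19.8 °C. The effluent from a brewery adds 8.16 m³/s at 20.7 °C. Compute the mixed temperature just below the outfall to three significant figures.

20.0 °C

Flow-weighted mixing: C = (Q_r C_r + Q_w C_w)/(Q_r + Q_w)
= (40.0×19.8 + 8.16×20.7)/(40.0 + 8.16) = 960.9/48.16 = 19.95 °C.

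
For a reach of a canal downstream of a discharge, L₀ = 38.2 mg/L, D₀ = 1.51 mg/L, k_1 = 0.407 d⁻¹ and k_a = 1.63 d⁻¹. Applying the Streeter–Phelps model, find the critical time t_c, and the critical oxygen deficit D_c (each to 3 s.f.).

At the critical point dD/dt = 0, so k_1 L₀ e^(−k_1 t) = k_a D. Substituting D(t) from the Streeter–Phelps equation and solving for t gives
t_c = ln[(k_a/k_1)(1 − D₀(k_a−k_1)/(k_1 L₀))] / (k_a−k_1).
Here k_a−k_1 = 1.223 d⁻¹ and 1 − D₀(k_a−k_1)/(k_1 L₀) = 1 − 1.51×1.223/(0.407×38.2) = 0.8812, so
t_c = ln(4.005 × 0.8812) / 1.223 = 1.261 / 1.223 = 1.031 d.
D_c = (k_1/k_a) L₀ e^(−k_1 t_c) = (0.407/1.63) × 38.2 × e^(−0.407×1.031) = 0.2497 × 38.2 × 0.6573 = 6.269 mg/L.

t_c ≈ 1.03 d; D_c ≈ 6.27 mg/L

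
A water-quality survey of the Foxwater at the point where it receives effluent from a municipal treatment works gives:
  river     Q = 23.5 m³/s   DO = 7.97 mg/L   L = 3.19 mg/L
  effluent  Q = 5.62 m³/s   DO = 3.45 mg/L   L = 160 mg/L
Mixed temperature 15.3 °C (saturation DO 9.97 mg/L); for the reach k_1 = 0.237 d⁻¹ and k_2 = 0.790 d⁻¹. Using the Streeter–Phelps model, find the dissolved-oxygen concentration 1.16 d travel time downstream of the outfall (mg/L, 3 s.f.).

DO ≈ 3.66 mg/L

Mixed DO = (23.5×7.97 + 5.62×3.45)/(23.5+5.62) = 206.7/29.12 = 7.098 mg/L.
Mixed L₀ = (23.5×3.19 + 5.62×160)/(29.12) = 974.2/29.12 = 33.45 mg/L.
Initial deficit D₀ = C_s − DO₀ = 9.97 − 7.098 = 2.872 mg/L.
D(1.16) = [0.237×33.45/(0.790−0.237)](e^(−0.237×1.16) − e^(−0.790×1.16)) + 2.872 e^(−0.790×1.16)
= 14.34 × (0.7596 − 0.4000) + 2.872 × 0.4000 = 6.306 mg/L.
DO = 9.97 − 6.306 = 3.664 mg/L.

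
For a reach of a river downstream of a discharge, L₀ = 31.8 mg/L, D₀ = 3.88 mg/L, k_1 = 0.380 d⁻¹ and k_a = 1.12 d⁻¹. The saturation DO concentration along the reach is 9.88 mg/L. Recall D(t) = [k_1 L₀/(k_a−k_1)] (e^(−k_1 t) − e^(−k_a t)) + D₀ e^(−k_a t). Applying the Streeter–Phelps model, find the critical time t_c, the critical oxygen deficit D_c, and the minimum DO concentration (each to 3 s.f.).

t_c ≈ 1.09 d; D_c ≈ 7.12 mg/L; min DO ≈ 2.76 mg/L

t_c = [1/(k_a−k_1)] ln[(k_a/k_1)(1 − D₀(k_a−k_1)/(k_1 L₀))]
= [1/(1.12−0.380)] ln[(1.12/0.380)(1 − 3.88×0.7400/(0.380×31.8))]
= (1/0.7400) ln[2.947 × 0.7624] = 1.351 × ln(2.247) = 1.351 × 0.8096 = 1.094 d.
L(t_c) = L₀ e^(−k_1 t_c) = 31.8 × 0.6598 = 20.98 mg/L, and at the critical point k_a D_c = k_1 L, so D_c = (0.380/1.12) × 20.98 = 7.119 mg/L.
Minimum DO = C_s − D_c = 9.88 − 7.119 = 2.761 mg/L.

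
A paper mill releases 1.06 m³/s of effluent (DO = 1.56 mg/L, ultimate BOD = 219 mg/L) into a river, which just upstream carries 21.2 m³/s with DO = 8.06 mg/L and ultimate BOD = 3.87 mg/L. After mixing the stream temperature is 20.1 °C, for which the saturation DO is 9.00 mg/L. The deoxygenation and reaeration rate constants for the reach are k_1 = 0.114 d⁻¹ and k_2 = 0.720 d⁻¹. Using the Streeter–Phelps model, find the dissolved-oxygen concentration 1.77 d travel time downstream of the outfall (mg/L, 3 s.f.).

Mixed DO = (21.2×8.06 + 1.06×1.56)/(21.2+1.06) = 172.5/22.26 = 7.750 mg/L.
Mixed L₀ = (21.2×3.87 + 1.06×219)/(22.26) = 314.2/22.26 = 14.11 mg/L.
Initial deficit D₀ = C_s − DO₀ = 9.00 − 7.750 = 1.250 mg/L.
D(1.77) = [0.114×14.11/(0.720−0.114)](e^(−0.114×1.77) − e^(−0.720×1.77)) + 1.250 e^(−0.720×1.77)
= 2.655 × (0.8173 − 0.2796) + 1.250 × 0.2796 = 1.777 mg/L.
DO = 9.00 − 1.777 = 7.223 mg/L.

DO ≈ 7.22 mg/L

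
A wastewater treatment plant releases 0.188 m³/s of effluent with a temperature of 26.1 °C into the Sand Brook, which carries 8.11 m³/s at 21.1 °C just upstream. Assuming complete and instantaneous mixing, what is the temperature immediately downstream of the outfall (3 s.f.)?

Flow-weighted mixing: C = (Q_r C_r + Q_w C_w)/(Q_r + Q_w)
= (8.11×21.1 + 0.188×26.1)/(8.11 + 0.188) = 176.0/8.298 = 21.21 °C.

21.2 °C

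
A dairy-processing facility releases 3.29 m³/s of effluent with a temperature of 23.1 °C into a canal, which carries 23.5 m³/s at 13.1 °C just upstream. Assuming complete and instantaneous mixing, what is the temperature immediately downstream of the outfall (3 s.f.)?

Flow-weighted mixing: C = (Q_r C_r + Q_w C_w)/(Q_r + Q_w)
= (23.5×13.1 + 3.29×23.1)/(23.5 + 3.29) = 383.8/26.79 = 14.33 °C.

14.3 °C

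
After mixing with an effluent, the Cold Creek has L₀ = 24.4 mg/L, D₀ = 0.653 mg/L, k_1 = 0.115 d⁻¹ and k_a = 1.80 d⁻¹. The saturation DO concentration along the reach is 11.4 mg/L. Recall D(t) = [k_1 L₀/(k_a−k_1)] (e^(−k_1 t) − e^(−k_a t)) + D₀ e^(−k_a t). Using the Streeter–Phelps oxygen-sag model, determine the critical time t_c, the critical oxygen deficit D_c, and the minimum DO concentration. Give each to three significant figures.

t_c ≈ 1.34 d; D_c ≈ 1.34 mg/L; min DO ≈ 10.1 mg/L

At the critical point dD/dt = 0, so k_1 L₀ e^(−k_1 t) = k_a D. Substituting D(t) from the Streeter–Phelps equation and solving for t gives
t_c = ln[(k_a/k_1)(1 − D₀(k_a−k_1)/(k_1 L₀))] / (k_a−k_1).
Here k_a−k_1 = 1.685 d⁻¹ and 1 − D₀(k_a−k_1)/(k_1 L₀) = 1 − 0.653×1.685/(0.115×24.4) = 0.6079, so
t_c = ln(15.65 × 0.6079) / 1.685 = 2.253 / 1.685 = 1.337 d.
L(t_c) = L₀ e^(−k_1 t_c) = 24.4 × 0.8575 = 20.92 mg/L, and at the critical point k_a D_c = k_1 L, so D_c = (0.115/1.80) × 20.92 = 1.337 mg/L.
Minimum DO = C_s − D_c = 11.4 − 1.337 = 10.06 mg/L.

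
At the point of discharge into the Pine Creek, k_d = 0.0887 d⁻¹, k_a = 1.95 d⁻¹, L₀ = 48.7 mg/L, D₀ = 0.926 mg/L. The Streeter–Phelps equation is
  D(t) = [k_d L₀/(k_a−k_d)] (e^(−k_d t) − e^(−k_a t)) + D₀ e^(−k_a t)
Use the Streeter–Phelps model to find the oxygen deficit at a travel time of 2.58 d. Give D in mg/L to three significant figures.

k_d L₀/(k_a−k_d) = 0.0887×48.7/(1.95−0.0887) = 4.320/1.861 = 2.321 mg/L.
e^(−k_d t) = e^(−0.0887×2.580) = 0.7955; e^(−k_a t) = e^(−1.95×2.580) = 0.006532.
D = 2.321 × (0.7955 − 0.006532) + 0.926 × 0.006532 = 1.831 + 0.006049 = 1.837 mg/L.

D ≈ 1.84 mg/L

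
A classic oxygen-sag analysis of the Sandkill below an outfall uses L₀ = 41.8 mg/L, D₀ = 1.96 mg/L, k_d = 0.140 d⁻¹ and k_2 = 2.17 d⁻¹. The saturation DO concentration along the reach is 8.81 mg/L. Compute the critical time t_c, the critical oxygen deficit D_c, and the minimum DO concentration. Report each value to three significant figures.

At the critical point dD/dt = 0, so k_d L₀ e^(−k_d t) = k_2 D. Substituting D(t) from the Streeter–Phelps equation and solving for t gives
t_c = ln[(k_2/k_d)(1 − D₀(k_2−k_d)/(k_d L₀))] / (k_2−k_d).
Here k_2−k_d = 2.030 d⁻¹ and 1 − D₀(k_2−k_d)/(k_d L₀) = 1 − 1.96×2.030/(0.140×41.8) = 0.3201, so
t_c = ln(15.50 × 0.3201) / 2.030 = 1.602 / 2.030 = 0.7890 d.
D_c = (k_d/k_2) L₀ e^(−k_d t_c) = (0.140/2.17) × 41.8 × e^(−0.140×0.7890) = 0.06452 × 41.8 × 0.8954 = 2.415 mg/L.
Minimum DO = C_s − D_c = 8.81 − 2.415 = 6.395 mg/L.

t_c ≈ 0.789 d; D_c ≈ 2.41 mg/L; min DO ≈ 6.40 mg/L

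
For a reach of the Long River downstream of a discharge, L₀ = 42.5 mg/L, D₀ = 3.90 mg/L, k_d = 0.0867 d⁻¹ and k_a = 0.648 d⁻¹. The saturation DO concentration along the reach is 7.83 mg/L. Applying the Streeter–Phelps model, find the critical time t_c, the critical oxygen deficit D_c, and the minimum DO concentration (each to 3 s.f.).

t_c = [1/(k_a−k_d)] ln[(k_a/k_d)(1 − D₀(k_a−k_d)/(k_d L₀))]
= [1/(0.648−0.0867)] ln[(0.648/0.0867)(1 − 3.90×0.5613/(0.0867×42.5))]
= (1/0.5613) ln[7.474 × 0.4059] = 1.782 × ln(3.034) = 1.782 × 1.110 = 1.977 d.
D_c = (k_d/k_a) L₀ e^(−k_d t_c) = (0.0867/0.648) × 42.5 × e^(−0.0867×1.977) = 0.1338 × 42.5 × 0.8425 = 4.791 mg/L.
Minimum DO = C_s − D_c = 7.83 − 4.791 = 3.039 mg/L.

t_c ≈ 1.98 d; D_c ≈ 4.79 mg/L; min DO ≈ 3.04 mg/L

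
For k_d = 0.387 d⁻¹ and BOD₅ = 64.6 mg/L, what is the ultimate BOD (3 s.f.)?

BOD₅ = L₀(1 − e^(−5k_d)) ⇒ L₀ = BOD₅ / (1 − e^(−5×0.387))
= 64.6 / (1 − 0.1444) = 64.6 / 0.8556 = 75.50 mg/L.

L₀ ≈ 75.5 mg/L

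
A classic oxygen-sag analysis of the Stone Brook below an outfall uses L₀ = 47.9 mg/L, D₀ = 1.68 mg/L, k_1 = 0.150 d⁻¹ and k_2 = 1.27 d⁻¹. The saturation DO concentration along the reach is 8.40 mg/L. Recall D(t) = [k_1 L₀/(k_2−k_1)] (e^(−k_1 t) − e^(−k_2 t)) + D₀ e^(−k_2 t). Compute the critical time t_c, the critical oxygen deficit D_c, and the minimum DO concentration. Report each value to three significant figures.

At the critical point dD/dt = 0, so k_1 L₀ e^(−k_1 t) = k_2 D. Substituting D(t) from the Streeter–Phelps equation and solving for t gives
t_c = ln[(k_2/k_1)(1 − D₀(k_2−k_1)/(k_1 L₀))] / (k_2−k_1).
Here k_2−k_1 = 1.120 d⁻¹ and 1 − D₀(k_2−k_1)/(k_1 L₀) = 1 − 1.68×1.120/(0.150×47.9) = 0.7381, so
t_c = ln(8.467 × 0.7381) / 1.120 = 1.832 / 1.120 = 1.636 d.
D_c = (k_1/k_2) L₀ e^(−k_1 t_c) = (0.150/1.27) × 47.9 × e^(−0.150×1.636) = 0.1181 × 47.9 × 0.7824 = 4.426 mg/L.
Minimum DO = C_s − D_c = 8.40 − 4.426 = 3.974 mg/L.

t_c ≈ 1.64 d; D_c ≈ 4.43 mg/L; min DO ≈ 3.97 mg/L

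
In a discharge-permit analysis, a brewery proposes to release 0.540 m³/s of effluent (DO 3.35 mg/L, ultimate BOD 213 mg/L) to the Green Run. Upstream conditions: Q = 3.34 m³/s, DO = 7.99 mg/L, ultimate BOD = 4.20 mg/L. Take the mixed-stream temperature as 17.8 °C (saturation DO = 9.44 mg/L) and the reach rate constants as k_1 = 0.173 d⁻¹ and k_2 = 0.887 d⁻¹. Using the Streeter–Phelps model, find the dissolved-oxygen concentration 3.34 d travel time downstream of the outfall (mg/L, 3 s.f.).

DO ≈ 5.23 mg/L

Mixed DO = (3.34×7.99 + 0.540×3.35)/(3.34+0.540) = 28.50/3.880 = 7.344 mg/L.
Mixed L₀ = (3.34×4.20 + 0.540×213)/(3.880) = 129.0/3.880 = 33.26 mg/L.
Initial deficit D₀ = C_s − DO₀ = 9.44 − 7.344 = 2.096 mg/L.
D(3.34) = [0.173×33.26/(0.887−0.173)](e^(−0.173×3.34) − e^(−0.887×3.34)) + 2.096 e^(−0.887×3.34)
= 8.059 × (0.5611 − 0.05169) + 2.096 × 0.05169 = 4.214 mg/L.
DO = 9.44 − 4.214 = 5.226 mg/L.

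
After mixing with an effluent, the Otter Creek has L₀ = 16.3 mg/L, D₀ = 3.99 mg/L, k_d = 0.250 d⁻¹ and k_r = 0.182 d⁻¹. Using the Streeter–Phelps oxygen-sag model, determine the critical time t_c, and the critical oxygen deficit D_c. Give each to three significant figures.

t_c ≈ 3.72 d; D_c ≈ 8.83 mg/L

With k_r/k_d = 0.7280 and 1 − D₀(k_r−k_d)/(k_d L₀) = 1.067,
t_c = ln(0.7280 × 1.067) / (0.182 − 0.250) = ln(0.7765) / -0.06800 = -0.2530/-0.06800 = 3.721 d.
L(t_c) = L₀ e^(−k_d t_c) = 16.3 × 0.3945 = 6.430 mg/L, and at the critical point k_r D_c = k_d L, so D_c = (0.250/0.182) × 6.430 = 8.833 mg/L.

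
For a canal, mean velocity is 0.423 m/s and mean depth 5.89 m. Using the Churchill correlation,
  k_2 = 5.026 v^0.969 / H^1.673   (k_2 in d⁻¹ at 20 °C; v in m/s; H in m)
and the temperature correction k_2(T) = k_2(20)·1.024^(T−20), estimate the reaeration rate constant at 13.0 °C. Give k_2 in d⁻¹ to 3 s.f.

k_2 ≈ 0.0952 d⁻¹

k_2(20) = 5.026 × 0.423^0.969 / 5.89^1.673 = 5.026 × 0.4344 / 19.43 = 0.1124 d⁻¹.
k_2(13.0) = 0.1124 × 1.024^(13.0−20) = 0.1124 × 0.8470 = 0.09520 d⁻¹.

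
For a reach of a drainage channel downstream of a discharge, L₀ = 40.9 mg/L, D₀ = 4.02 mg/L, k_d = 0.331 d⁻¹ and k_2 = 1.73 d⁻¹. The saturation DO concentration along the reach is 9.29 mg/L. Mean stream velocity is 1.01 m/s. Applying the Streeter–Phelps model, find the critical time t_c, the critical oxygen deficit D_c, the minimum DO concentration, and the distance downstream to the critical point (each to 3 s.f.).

At the critical point dD/dt = 0, so k_d L₀ e^(−k_d t) = k_2 D. Substituting D(t) from the Streeter–Phelps equation and solving for t gives
t_c = ln[(k_2/k_d)(1 − D₀(k_2−k_d)/(k_d L₀))] / (k_2−k_d).
Here k_2−k_d = 1.399 d⁻¹ and 1 − D₀(k_2−k_d)/(k_d L₀) = 1 − 4.02×1.399/(0.331×40.9) = 0.5846, so
t_c = ln(5.227 × 0.5846) / 1.399 = 1.117 / 1.399 = 0.7983 d.
L(t_c) = L₀ e^(−k_d t_c) = 40.9 × 0.7678 = 31.40 mg/L, and at the critical point k_2 D_c = k_d L, so D_c = (0.331/1.73) × 31.40 = 6.008 mg/L.
Minimum DO = C_s − D_c = 9.29 − 6.008 = 3.282 mg/L.
x_c = v t_c = 1.01 m/s × 0.7983 d × 86400 s/d = 69670 m ≈ 69.7 km.

t_c ≈ 0.798 d; D_c ≈ 6.01 mg/L; min DO ≈ 3.28 mg/L; x_c ≈ 69.7 km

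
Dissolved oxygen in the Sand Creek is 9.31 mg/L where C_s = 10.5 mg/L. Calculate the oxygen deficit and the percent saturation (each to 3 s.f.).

D = C_s − C = 10.5 − 9.31 = 1.19 mg/L.
% saturation = 9.31/10.5 × 100 = 88.7 %.

D ≈ 1.19 mg/L; 88.7 % saturation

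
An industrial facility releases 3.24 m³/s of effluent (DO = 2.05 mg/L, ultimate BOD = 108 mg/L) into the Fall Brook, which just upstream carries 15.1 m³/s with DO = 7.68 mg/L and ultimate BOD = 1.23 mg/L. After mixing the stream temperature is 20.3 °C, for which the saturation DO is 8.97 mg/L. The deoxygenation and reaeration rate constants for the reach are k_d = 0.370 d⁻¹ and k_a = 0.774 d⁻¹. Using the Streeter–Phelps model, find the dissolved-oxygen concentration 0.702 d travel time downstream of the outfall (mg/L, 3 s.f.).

Mixed DO = (15.1×7.68 + 3.24×2.05)/(15.1+3.24) = 122.6/18.34 = 6.685 mg/L.
Mixed L₀ = (15.1×1.23 + 3.24×108)/(18.34) = 368.5/18.34 = 20.09 mg/L.
Initial deficit D₀ = C_s − DO₀ = 8.97 − 6.685 = 2.285 mg/L.
D(0.702) = [0.370×20.09/(0.774−0.370)](e^(−0.370×0.702) − e^(−0.774×0.702)) + 2.285 e^(−0.774×0.702)
= 18.40 × (0.7713 − 0.5808) + 2.285 × 0.5808 = 4.831 mg/L.
DO = 8.97 − 4.831 = 4.139 mg/L.

DO ≈ 4.14 mg/L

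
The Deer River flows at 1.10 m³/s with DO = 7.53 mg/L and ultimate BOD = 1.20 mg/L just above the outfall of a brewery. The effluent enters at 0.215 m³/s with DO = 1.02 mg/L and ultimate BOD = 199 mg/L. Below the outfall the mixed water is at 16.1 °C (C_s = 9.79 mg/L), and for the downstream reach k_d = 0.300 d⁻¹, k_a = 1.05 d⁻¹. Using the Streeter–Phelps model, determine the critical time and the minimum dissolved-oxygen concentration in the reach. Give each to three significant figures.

t_c ≈ 1.29 d; minimum DO ≈ 3.28 mg/L

Mixed DO = (1.10×7.53 + 0.215×1.02)/(1.10+0.215) = 8.502/1.315 = 6.466 mg/L.
Mixed L₀ = (1.10×1.20 + 0.215×199)/(1.315) = 44.10/1.315 = 33.54 mg/L.
Initial deficit D₀ = C_s − DO₀ = 9.79 − 6.466 = 3.324 mg/L.
t_c = (1/0.7500) ln[(1.05/0.300)(1 − 3.324×0.7500/(0.300×33.54))] = 1.333 × ln(2.633) = 1.291 d.
D_c = (0.300/1.05) × 33.54 × e^(−0.300×1.291) = 0.2857 × 33.54 × 0.6789 = 6.506 mg/L.
Minimum DO = 9.79 − 6.506 = 3.284 mg/L.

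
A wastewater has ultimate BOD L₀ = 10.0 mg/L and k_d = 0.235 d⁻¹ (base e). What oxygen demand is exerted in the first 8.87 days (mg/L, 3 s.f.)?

y ≈ 8.76 mg/L

y_t = L₀(1 − e^(−k_d t)) = 10.0 × (1 − e^(−0.235×8.87))
= 10.0 × (1 − 0.1244) = 10.0 × 0.8756 = 8.756 mg/L.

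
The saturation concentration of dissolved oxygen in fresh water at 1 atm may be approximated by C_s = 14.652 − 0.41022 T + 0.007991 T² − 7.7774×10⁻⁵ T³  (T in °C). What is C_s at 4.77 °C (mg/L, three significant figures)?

C_s = 14.652 − 0.41022×4.77 + 0.007991×4.77² − 7.7774×10⁻⁵×4.77³ = 12.87 mg/L.

C_s ≈ 12.9 mg/L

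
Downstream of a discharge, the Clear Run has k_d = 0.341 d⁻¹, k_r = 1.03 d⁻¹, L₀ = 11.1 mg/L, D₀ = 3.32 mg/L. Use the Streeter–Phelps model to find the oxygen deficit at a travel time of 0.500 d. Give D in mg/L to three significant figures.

D ≈ 3.33 mg/L

k_d L₀/(k_r−k_d) = 0.341×11.1/(1.03−0.341) = 3.785/0.6890 = 5.494 mg/L.
e^(−k_d t) = e^(−0.341×0.5000) = 0.8432; e^(−k_r t) = e^(−1.03×0.5000) = 0.5975.
D = 5.494 × (0.8432 − 0.5975) + 3.32 × 0.5975 = 1.350 + 1.984 = 3.334 mg/L.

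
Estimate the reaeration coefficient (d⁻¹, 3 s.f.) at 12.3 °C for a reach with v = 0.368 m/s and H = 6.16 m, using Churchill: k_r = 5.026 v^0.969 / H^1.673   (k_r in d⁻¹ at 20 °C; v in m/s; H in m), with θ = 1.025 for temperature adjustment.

k_r ≈ 0.0753 d⁻¹

k_r(20) = 5.026 × 0.368^0.969 / 6.16^1.673 = 5.026 × 0.3796 / 20.94 = 0.09111 d⁻¹.
k_r(12.3) = 0.09111 × 1.025^(12.3−20) = 0.09111 × 0.8268 = 0.07533 d⁻¹.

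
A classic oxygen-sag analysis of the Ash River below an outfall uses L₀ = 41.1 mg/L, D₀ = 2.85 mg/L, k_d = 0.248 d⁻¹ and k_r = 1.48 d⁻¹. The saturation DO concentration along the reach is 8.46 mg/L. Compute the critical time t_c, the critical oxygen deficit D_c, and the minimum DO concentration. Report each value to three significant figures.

t_c ≈ 1.11 d; D_c ≈ 5.23 mg/L; min DO ≈ 3.23 mg/L

With k_r/k_d = 5.968 and 1 − D₀(k_r−k_d)/(k_d L₀) = 0.6555,
t_c = ln(5.968 × 0.6555) / (1.48 − 0.248) = ln(3.912) / 1.232 = 1.364/1.232 = 1.107 d.
L(t_c) = L₀ e^(−k_d t_c) = 41.1 × 0.7599 = 31.23 mg/L, and at the critical point k_r D_c = k_d L, so D_c = (0.248/1.48) × 31.23 = 5.233 mg/L.
Minimum DO = C_s − D_c = 8.46 − 5.233 = 3.227 mg/L.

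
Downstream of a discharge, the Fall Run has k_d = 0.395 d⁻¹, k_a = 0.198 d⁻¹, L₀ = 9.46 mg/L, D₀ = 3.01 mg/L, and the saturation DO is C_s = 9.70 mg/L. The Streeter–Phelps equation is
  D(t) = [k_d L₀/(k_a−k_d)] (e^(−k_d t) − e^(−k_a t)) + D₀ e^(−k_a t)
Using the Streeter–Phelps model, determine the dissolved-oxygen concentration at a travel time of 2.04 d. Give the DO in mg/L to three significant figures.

DO ≈ 3.50 mg/L

k_d L₀/(k_a−k_d) = 0.395×9.46/(0.198−0.395) = 3.737/-0.1970 = -18.97 mg/L.
e^(−k_d t) = e^(−0.395×2.040) = 0.4467; e^(−k_a t) = e^(−0.198×2.040) = 0.6677.
D = -18.97 × (0.4467 − 0.6677) + 3.01 × 0.6677 = 4.191 + 2.010 = 6.201 mg/L.
DO = C_s − D = 9.70 − 6.201 = 3.499 mg/L.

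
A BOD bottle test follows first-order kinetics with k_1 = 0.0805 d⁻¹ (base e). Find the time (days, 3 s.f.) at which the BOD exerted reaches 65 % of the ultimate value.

t ≈ 13.0 d

y/L₀ = 1 − e^(−k_1 t) = 0.65 ⇒ e^(−k_1 t) = 0.350
t = −ln(0.350) / 0.0805 = 1.050 / 0.0805 = 13.04 d.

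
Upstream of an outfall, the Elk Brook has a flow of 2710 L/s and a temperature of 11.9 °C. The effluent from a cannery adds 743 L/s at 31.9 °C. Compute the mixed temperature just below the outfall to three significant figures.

Flow-weighted mixing: C = (Q_r C_r + Q_w C_w)/(Q_r + Q_w)
= (2710×11.9 + 743×31.9)/(2710 + 743) = 55950/3453 = 16.20 °C.

16.2 °C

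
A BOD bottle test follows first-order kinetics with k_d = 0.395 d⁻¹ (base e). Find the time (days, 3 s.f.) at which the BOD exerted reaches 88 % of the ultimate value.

t ≈ 5.37 d

y/L₀ = 1 − e^(−k_d t) = 0.88 ⇒ e^(−k_d t) = 0.120
t = −ln(0.120) / 0.395 = 2.120 / 0.395 = 5.368 d.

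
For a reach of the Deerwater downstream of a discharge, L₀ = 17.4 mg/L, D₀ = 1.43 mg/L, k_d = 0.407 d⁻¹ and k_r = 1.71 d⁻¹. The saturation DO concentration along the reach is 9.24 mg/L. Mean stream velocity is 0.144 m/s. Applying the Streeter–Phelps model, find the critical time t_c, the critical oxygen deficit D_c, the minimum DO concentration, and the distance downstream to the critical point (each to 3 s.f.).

t_c ≈ 0.867 d; D_c ≈ 2.91 mg/L; min DO ≈ 6.33 mg/L; x_c ≈ 10.8 km

At the critical point dD/dt = 0, so k_d L₀ e^(−k_d t) = k_r D. Substituting D(t) from the Streeter–Phelps equation and solving for t gives
t_c = ln[(k_r/k_d)(1 − D₀(k_r−k_d)/(k_d L₀))] / (k_r−k_d).
Here k_r−k_d = 1.303 d⁻¹ and 1 − D₀(k_r−k_d)/(k_d L₀) = 1 − 1.43×1.303/(0.407×17.4) = 0.7369, so
t_c = ln(4.201 × 0.7369) / 1.303 = 1.130 / 1.303 = 0.8673 d.
D_c = (k_d/k_r) L₀ e^(−k_d t_c) = (0.407/1.71) × 17.4 × e^(−0.407×0.8673) = 0.2380 × 17.4 × 0.7026 = 2.910 mg/L.
Minimum DO = C_s − D_c = 9.24 − 2.910 = 6.330 mg/L.
x_c = v t_c = 0.144 m/s × 0.8673 d × 86400 s/d = 10790 m ≈ 10.8 km.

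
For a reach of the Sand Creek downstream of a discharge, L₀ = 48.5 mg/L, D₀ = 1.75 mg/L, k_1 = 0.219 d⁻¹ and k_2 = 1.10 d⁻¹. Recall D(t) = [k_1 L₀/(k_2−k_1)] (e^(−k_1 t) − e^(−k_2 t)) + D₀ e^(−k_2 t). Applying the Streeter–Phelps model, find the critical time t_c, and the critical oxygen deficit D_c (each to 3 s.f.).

t_c ≈ 1.65 d; D_c ≈ 6.72 mg/L

At the critical point dD/dt = 0, so k_1 L₀ e^(−k_1 t) = k_2 D. Substituting D(t) from the Streeter–Phelps equation and solving for t gives
t_c = ln[(k_2/k_1)(1 − D₀(k_2−k_1)/(k_1 L₀))] / (k_2−k_1).
Here k_2−k_1 = 0.8810 d⁻¹ and 1 − D₀(k_2−k_1)/(k_1 L₀) = 1 − 1.75×0.8810/(0.219×48.5) = 0.8548, so
t_c = ln(5.023 × 0.8548) / 0.8810 = 1.457 / 0.8810 = 1.654 d.
D_c = (k_1/k_2) L₀ e^(−k_1 t_c) = (0.219/1.10) × 48.5 × e^(−0.219×1.654) = 0.1991 × 48.5 × 0.6961 = 6.722 mg/L.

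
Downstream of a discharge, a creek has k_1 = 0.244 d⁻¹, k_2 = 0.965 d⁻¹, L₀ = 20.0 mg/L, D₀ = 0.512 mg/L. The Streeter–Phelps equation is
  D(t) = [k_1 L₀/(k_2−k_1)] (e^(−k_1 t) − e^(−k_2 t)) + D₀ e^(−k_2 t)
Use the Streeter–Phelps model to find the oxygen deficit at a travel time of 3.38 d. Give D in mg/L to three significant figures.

D ≈ 2.73 mg/L

k_1 L₀/(k_2−k_1) = 0.244×20.0/(0.965−0.244) = 4.880/0.7210 = 6.768 mg/L.
e^(−k_1 t) = e^(−0.244×3.380) = 0.4384; e^(−k_2 t) = e^(−0.965×3.380) = 0.03832.
D = 6.768 × (0.4384 − 0.03832) + 0.512 × 0.03832 = 2.708 + 0.01962 = 2.727 mg/L.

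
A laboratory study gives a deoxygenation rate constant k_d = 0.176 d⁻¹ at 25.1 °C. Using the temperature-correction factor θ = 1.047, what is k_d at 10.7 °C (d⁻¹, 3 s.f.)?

k_d(T₂) = k_d(T₁) · θ^(T₂−T₁) = 0.176 × 1.047^(10.7−25.1)
= 0.176 × 1.047^-14.4 = 0.176 × 0.5161 = 0.09084 d⁻¹.

k_d ≈ 0.0908 d⁻¹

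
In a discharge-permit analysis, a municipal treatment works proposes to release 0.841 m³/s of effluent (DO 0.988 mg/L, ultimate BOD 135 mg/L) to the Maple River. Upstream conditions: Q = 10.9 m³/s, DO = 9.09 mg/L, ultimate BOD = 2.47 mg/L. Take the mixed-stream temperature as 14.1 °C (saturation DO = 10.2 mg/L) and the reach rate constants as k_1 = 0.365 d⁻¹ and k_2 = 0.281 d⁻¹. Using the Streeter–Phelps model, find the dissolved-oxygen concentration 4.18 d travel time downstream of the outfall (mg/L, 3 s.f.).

Mixed DO = (10.9×9.09 + 0.841×0.988)/(10.9+0.841) = 99.91/11.74 = 8.510 mg/L.
Mixed L₀ = (10.9×2.47 + 0.841×135)/(11.74) = 140.5/11.74 = 11.96 mg/L.
Initial deficit D₀ = C_s − DO₀ = 10.2 − 8.510 = 1.690 mg/L.
D(4.18) = [0.365×11.96/(0.281−0.365)](e^(−0.365×4.18) − e^(−0.281×4.18)) + 1.690 e^(−0.281×4.18)
= -51.98 × (0.2175 − 0.3089) + 1.690 × 0.3089 = 5.278 mg/L.
DO = 10.2 − 5.278 = 4.922 mg/L.

DO ≈ 4.92 mg/L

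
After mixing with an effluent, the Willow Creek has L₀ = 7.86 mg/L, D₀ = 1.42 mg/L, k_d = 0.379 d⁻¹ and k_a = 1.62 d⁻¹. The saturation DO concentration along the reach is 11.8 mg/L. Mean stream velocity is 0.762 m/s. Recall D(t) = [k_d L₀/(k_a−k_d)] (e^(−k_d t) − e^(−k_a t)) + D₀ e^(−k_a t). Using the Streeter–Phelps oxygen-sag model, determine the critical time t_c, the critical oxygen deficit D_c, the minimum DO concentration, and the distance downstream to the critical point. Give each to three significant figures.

t_c = [1/(k_a−k_d)] ln[(k_a/k_d)(1 − D₀(k_a−k_d)/(k_d L₀))]
= [1/(1.62−0.379)] ln[(1.62/0.379)(1 − 1.42×1.241/(0.379×7.86))]
= (1/1.241) ln[4.274 × 0.4084] = 0.8058 × ln(1.746) = 0.8058 × 0.5572 = 0.4490 d.
D_c = (k_d/k_a) L₀ e^(−k_d t_c) = (0.379/1.62) × 7.86 × e^(−0.379×0.4490) = 0.2340 × 7.86 × 0.8435 = 1.551 mg/L.
Minimum DO = C_s − D_c = 11.8 − 1.551 = 10.25 mg/L.
x_c = v t_c = 0.762 m/s × 0.4490 d × 86400 s/d = 29560 m ≈ 29.6 km.

t_c ≈ 0.449 d; D_c ≈ 1.55 mg/L; min DO ≈ 10.2 mg/L; x_c ≈ 29.6 km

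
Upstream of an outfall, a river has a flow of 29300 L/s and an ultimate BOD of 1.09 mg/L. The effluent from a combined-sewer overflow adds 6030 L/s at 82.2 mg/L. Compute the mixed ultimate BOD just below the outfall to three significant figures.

Flow-weighted mixing: C = (Q_r C_r + Q_w C_w)/(Q_r + Q_w)
= (29300×1.09 + 6030×82.2)/(29300 + 6030) = 527600/35330 = 14.93 mg/L.

14.9 mg/L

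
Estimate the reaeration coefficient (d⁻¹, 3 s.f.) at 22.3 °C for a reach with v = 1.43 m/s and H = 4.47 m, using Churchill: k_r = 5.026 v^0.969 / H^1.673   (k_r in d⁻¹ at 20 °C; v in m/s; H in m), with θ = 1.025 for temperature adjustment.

k_r ≈ 0.614 d⁻¹

k_r(20) = 5.026 × 1.43^0.969 / 4.47^1.673 = 5.026 × 1.414 / 12.25 = 0.5805 d⁻¹.
k_r(22.3) = 0.5805 × 1.025^(22.3−20) = 0.5805 × 1.058 = 0.6144 d⁻¹.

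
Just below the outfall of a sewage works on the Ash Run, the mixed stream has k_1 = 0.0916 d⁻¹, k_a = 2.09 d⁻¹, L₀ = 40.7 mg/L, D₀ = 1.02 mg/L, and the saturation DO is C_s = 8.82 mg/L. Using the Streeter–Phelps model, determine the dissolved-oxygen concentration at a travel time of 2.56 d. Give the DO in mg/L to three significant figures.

k_1 L₀/(k_a−k_1) = 0.0916×40.7/(2.09−0.0916) = 3.728/1.998 = 1.866 mg/L.
e^(−k_1 t) = e^(−0.0916×2.560) = 0.7910; e^(−k_a t) = e^(−2.09×2.560) = 0.004746.
D = 1.866 × (0.7910 − 0.004746) + 1.02 × 0.004746 = 1.467 + 0.004841 = 1.472 mg/L.
DO = C_s − D = 8.82 − 1.472 = 7.348 mg/L.

DO ≈ 7.35 mg/L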